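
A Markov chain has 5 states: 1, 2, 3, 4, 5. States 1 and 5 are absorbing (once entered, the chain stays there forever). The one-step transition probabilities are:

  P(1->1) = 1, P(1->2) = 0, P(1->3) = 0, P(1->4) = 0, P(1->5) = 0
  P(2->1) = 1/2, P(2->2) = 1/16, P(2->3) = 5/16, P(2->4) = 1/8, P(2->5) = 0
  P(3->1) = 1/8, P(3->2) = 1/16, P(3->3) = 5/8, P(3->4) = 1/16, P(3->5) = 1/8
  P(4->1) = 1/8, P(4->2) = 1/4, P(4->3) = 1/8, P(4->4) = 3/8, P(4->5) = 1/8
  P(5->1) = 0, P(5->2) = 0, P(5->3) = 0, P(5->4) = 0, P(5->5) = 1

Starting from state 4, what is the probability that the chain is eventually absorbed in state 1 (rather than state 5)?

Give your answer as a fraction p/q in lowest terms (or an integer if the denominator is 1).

Answer: 239/374

Derivation:
Let a_i = P(absorbed in 1 | start in state i).
Boundary conditions: a_1 = 1, a_5 = 0.
For each transient state i, a_i = sum_j P(i->j) * a_j:
  a_2 = 1/2*a_1 + 1/16*a_2 + 5/16*a_3 + 1/8*a_4 + 0*a_5
  a_3 = 1/8*a_1 + 1/16*a_2 + 5/8*a_3 + 1/16*a_4 + 1/8*a_5
  a_4 = 1/8*a_1 + 1/4*a_2 + 1/8*a_3 + 3/8*a_4 + 1/8*a_5

Substituting a_1 = 1 and a_5 = 0, rearrange to (I - Q) a = r where r[i] = P(i -> 1):
  [15/16, -5/16, -1/8] . (a_2, a_3, a_4) = 1/2
  [-1/16, 3/8, -1/16] . (a_2, a_3, a_4) = 1/8
  [-1/4, -1/8, 5/8] . (a_2, a_3, a_4) = 1/8

Solving yields:
  a_2 = 303/374
  a_3 = 215/374
  a_4 = 239/374

Starting state is 4, so the absorption probability is a_4 = 239/374.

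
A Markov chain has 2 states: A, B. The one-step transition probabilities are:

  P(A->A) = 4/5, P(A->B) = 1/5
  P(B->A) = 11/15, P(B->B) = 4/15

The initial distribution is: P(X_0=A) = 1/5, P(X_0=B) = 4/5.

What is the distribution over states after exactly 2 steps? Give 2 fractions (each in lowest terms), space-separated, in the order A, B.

Propagating the distribution step by step (d_{t+1} = d_t * P):
d_0 = (A=1/5, B=4/5)
  d_1[A] = 1/5*4/5 + 4/5*11/15 = 56/75
  d_1[B] = 1/5*1/5 + 4/5*4/15 = 19/75
d_1 = (A=56/75, B=19/75)
  d_2[A] = 56/75*4/5 + 19/75*11/15 = 881/1125
  d_2[B] = 56/75*1/5 + 19/75*4/15 = 244/1125
d_2 = (A=881/1125, B=244/1125)

Answer: 881/1125 244/1125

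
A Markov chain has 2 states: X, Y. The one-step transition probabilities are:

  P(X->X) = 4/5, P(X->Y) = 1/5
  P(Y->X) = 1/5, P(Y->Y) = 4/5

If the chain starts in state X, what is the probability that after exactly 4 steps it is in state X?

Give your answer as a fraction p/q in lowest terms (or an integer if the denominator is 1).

Answer: 353/625

Derivation:
Computing P^4 by repeated multiplication:
P^1 =
  X: [4/5, 1/5]
  Y: [1/5, 4/5]
P^2 =
  X: [17/25, 8/25]
  Y: [8/25, 17/25]
P^3 =
  X: [76/125, 49/125]
  Y: [49/125, 76/125]
P^4 =
  X: [353/625, 272/625]
  Y: [272/625, 353/625]

(P^4)[X -> X] = 353/625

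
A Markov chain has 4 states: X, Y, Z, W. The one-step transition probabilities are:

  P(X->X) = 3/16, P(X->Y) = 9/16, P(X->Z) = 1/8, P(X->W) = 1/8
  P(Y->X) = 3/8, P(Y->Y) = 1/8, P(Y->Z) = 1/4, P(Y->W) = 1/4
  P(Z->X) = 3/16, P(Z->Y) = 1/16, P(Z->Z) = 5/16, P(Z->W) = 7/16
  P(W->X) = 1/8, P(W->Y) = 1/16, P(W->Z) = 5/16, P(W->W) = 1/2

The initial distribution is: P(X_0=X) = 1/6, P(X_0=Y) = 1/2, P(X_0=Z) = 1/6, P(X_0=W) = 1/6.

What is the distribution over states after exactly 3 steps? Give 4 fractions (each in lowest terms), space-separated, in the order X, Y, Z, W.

Propagating the distribution step by step (d_{t+1} = d_t * P):
d_0 = (X=1/6, Y=1/2, Z=1/6, W=1/6)
  d_1[X] = 1/6*3/16 + 1/2*3/8 + 1/6*3/16 + 1/6*1/8 = 13/48
  d_1[Y] = 1/6*9/16 + 1/2*1/8 + 1/6*1/16 + 1/6*1/16 = 17/96
  d_1[Z] = 1/6*1/8 + 1/2*1/4 + 1/6*5/16 + 1/6*5/16 = 1/4
  d_1[W] = 1/6*1/8 + 1/2*1/4 + 1/6*7/16 + 1/6*1/2 = 29/96
d_1 = (X=13/48, Y=17/96, Z=1/4, W=29/96)
  d_2[X] = 13/48*3/16 + 17/96*3/8 + 1/4*3/16 + 29/96*1/8 = 155/768
  d_2[Y] = 13/48*9/16 + 17/96*1/8 + 1/4*1/16 + 29/96*1/16 = 107/512
  d_2[Z] = 13/48*1/8 + 17/96*1/4 + 1/4*5/16 + 29/96*5/16 = 385/1536
  d_2[W] = 13/48*1/8 + 17/96*1/4 + 1/4*7/16 + 29/96*1/2 = 65/192
d_2 = (X=155/768, Y=107/512, Z=385/1536, W=65/192)
  d_3[X] = 155/768*3/16 + 107/512*3/8 + 385/1536*3/16 + 65/192*1/8 = 5051/24576
  d_3[Y] = 155/768*9/16 + 107/512*1/8 + 385/1536*1/16 + 65/192*1/16 = 4337/24576
  d_3[Z] = 155/768*1/8 + 107/512*1/4 + 385/1536*5/16 + 65/192*5/16 = 2143/8192
  d_3[W] = 155/768*1/8 + 107/512*1/4 + 385/1536*7/16 + 65/192*1/2 = 8759/24576
d_3 = (X=5051/24576, Y=4337/24576, Z=2143/8192, W=8759/24576)

Answer: 5051/24576 4337/24576 2143/8192 8759/24576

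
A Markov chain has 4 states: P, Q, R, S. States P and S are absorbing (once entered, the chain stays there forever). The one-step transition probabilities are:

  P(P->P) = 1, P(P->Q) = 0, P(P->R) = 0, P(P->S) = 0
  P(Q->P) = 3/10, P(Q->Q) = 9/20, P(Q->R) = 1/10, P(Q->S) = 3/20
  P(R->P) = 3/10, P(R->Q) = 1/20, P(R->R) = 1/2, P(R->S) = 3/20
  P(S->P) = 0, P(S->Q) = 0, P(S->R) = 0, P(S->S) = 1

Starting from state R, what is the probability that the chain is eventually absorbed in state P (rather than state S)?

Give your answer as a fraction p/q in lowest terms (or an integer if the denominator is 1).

Let a_i = P(absorbed in P | start in state i).
Boundary conditions: a_P = 1, a_S = 0.
For each transient state i, a_i = sum_j P(i->j) * a_j:
  a_Q = 3/10*a_P + 9/20*a_Q + 1/10*a_R + 3/20*a_S
  a_R = 3/10*a_P + 1/20*a_Q + 1/2*a_R + 3/20*a_S

Substituting a_P = 1 and a_S = 0, rearrange to (I - Q) a = r where r[i] = P(i -> P):
  [11/20, -1/10] . (a_Q, a_R) = 3/10
  [-1/20, 1/2] . (a_Q, a_R) = 3/10

Solving yields:
  a_Q = 2/3
  a_R = 2/3

Starting state is R, so the absorption probability is a_R = 2/3.

Answer: 2/3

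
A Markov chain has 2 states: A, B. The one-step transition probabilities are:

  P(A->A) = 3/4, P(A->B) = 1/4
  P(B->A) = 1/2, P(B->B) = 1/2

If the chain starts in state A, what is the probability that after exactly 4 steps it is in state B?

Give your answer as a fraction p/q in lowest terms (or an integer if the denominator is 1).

Computing P^4 by repeated multiplication:
P^1 =
  A: [3/4, 1/4]
  B: [1/2, 1/2]
P^2 =
  A: [11/16, 5/16]
  B: [5/8, 3/8]
P^3 =
  A: [43/64, 21/64]
  B: [21/32, 11/32]
P^4 =
  A: [171/256, 85/256]
  B: [85/128, 43/128]

(P^4)[A -> B] = 85/256

Answer: 85/256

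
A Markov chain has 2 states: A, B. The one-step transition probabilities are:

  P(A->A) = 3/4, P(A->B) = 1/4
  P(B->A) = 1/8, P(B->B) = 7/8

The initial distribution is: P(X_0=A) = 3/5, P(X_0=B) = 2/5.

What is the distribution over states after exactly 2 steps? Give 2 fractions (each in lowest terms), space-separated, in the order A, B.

Propagating the distribution step by step (d_{t+1} = d_t * P):
d_0 = (A=3/5, B=2/5)
  d_1[A] = 3/5*3/4 + 2/5*1/8 = 1/2
  d_1[B] = 3/5*1/4 + 2/5*7/8 = 1/2
d_1 = (A=1/2, B=1/2)
  d_2[A] = 1/2*3/4 + 1/2*1/8 = 7/16
  d_2[B] = 1/2*1/4 + 1/2*7/8 = 9/16
d_2 = (A=7/16, B=9/16)

Answer: 7/16 9/16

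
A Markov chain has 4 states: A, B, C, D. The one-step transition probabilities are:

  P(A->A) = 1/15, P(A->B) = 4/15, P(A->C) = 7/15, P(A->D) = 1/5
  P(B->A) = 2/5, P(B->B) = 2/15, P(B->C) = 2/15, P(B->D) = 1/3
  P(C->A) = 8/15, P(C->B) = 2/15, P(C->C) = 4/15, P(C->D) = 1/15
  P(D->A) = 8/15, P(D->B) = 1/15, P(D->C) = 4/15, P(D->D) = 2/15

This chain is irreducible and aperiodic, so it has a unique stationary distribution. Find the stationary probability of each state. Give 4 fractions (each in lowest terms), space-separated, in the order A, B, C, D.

Answer: 829/2380 401/2380 747/2380 403/2380

Derivation:
The stationary distribution satisfies pi = pi * P, i.e.:
  pi_A = 1/15*pi_A + 2/5*pi_B + 8/15*pi_C + 8/15*pi_D
  pi_B = 4/15*pi_A + 2/15*pi_B + 2/15*pi_C + 1/15*pi_D
  pi_C = 7/15*pi_A + 2/15*pi_B + 4/15*pi_C + 4/15*pi_D
  pi_D = 1/5*pi_A + 1/3*pi_B + 1/15*pi_C + 2/15*pi_D
with normalization: pi_A + pi_B + pi_C + pi_D = 1.

Using the first 3 balance equations plus normalization, the linear system A*pi = b is:
  [-14/15, 2/5, 8/15, 8/15] . pi = 0
  [4/15, -13/15, 2/15, 1/15] . pi = 0
  [7/15, 2/15, -11/15, 4/15] . pi = 0
  [1, 1, 1, 1] . pi = 1

Solving yields:
  pi_A = 829/2380
  pi_B = 401/2380
  pi_C = 747/2380
  pi_D = 403/2380

Verification (pi * P):
  829/2380*1/15 + 401/2380*2/5 + 747/2380*8/15 + 403/2380*8/15 = 829/2380 = pi_A  (ok)
  829/2380*4/15 + 401/2380*2/15 + 747/2380*2/15 + 403/2380*1/15 = 401/2380 = pi_B  (ok)
  829/2380*7/15 + 401/2380*2/15 + 747/2380*4/15 + 403/2380*4/15 = 747/2380 = pi_C  (ok)
  829/2380*1/5 + 401/2380*1/3 + 747/2380*1/15 + 403/2380*2/15 = 403/2380 = pi_D  (ok)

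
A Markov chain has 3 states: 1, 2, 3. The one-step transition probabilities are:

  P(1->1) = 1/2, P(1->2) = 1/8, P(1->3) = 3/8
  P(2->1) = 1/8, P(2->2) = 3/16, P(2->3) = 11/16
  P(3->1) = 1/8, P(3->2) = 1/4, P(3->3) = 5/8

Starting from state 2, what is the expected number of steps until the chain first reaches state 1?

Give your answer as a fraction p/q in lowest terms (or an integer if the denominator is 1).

Let h_i = expected steps to first reach 1 from state i.
Boundary: h_1 = 0.
First-step equations for the other states:
  h_2 = 1 + 1/8*h_1 + 3/16*h_2 + 11/16*h_3
  h_3 = 1 + 1/8*h_1 + 1/4*h_2 + 5/8*h_3

Substituting h_1 = 0 and rearranging gives the linear system (I - Q) h = 1:
  [13/16, -11/16] . (h_2, h_3) = 1
  [-1/4, 3/8] . (h_2, h_3) = 1

Solving yields:
  h_2 = 8
  h_3 = 8

Starting state is 2, so the expected hitting time is h_2 = 8.

Answer: 8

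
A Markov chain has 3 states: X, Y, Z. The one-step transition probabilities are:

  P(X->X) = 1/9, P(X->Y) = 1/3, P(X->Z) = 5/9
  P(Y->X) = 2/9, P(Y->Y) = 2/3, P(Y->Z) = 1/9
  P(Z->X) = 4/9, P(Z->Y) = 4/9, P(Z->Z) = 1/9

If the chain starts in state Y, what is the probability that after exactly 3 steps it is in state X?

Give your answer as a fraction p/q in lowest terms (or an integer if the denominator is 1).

Answer: 178/729

Derivation:
Computing P^3 by repeated multiplication:
P^1 =
  X: [1/9, 1/3, 5/9]
  Y: [2/9, 2/3, 1/9]
  Z: [4/9, 4/9, 1/9]
P^2 =
  X: [1/3, 41/81, 13/81]
  Y: [2/9, 46/81, 17/81]
  Z: [16/81, 40/81, 25/81]
P^3 =
  X: [161/729, 379/729, 7/27]
  Y: [178/729, 398/729, 17/81]
  Z: [196/729, 388/729, 145/729]

(P^3)[Y -> X] = 178/729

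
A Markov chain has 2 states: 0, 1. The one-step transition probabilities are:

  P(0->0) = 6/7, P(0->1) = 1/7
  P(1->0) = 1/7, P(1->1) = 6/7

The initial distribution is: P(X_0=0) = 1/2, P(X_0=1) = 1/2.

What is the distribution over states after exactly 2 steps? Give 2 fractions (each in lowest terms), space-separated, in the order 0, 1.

Propagating the distribution step by step (d_{t+1} = d_t * P):
d_0 = (0=1/2, 1=1/2)
  d_1[0] = 1/2*6/7 + 1/2*1/7 = 1/2
  d_1[1] = 1/2*1/7 + 1/2*6/7 = 1/2
d_1 = (0=1/2, 1=1/2)
  d_2[0] = 1/2*6/7 + 1/2*1/7 = 1/2
  d_2[1] = 1/2*1/7 + 1/2*6/7 = 1/2
d_2 = (0=1/2, 1=1/2)

Answer: 1/2 1/2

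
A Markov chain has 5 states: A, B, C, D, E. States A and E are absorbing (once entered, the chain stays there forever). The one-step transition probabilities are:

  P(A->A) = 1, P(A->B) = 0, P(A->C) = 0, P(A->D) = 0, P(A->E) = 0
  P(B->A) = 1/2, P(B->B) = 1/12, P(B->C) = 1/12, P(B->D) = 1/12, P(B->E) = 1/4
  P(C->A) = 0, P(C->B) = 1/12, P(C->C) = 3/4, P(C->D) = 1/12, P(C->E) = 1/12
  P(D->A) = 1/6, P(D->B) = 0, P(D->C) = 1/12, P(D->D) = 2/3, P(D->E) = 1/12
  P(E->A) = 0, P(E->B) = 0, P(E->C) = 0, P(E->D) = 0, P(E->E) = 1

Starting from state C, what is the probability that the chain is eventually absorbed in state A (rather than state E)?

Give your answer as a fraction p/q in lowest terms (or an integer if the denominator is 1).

Answer: 12/29

Derivation:
Let a_i = P(absorbed in A | start in state i).
Boundary conditions: a_A = 1, a_E = 0.
For each transient state i, a_i = sum_j P(i->j) * a_j:
  a_B = 1/2*a_A + 1/12*a_B + 1/12*a_C + 1/12*a_D + 1/4*a_E
  a_C = 0*a_A + 1/12*a_B + 3/4*a_C + 1/12*a_D + 1/12*a_E
  a_D = 1/6*a_A + 0*a_B + 1/12*a_C + 2/3*a_D + 1/12*a_E

Substituting a_A = 1 and a_E = 0, rearrange to (I - Q) a = r where r[i] = P(i -> A):
  [11/12, -1/12, -1/12] . (a_B, a_C, a_D) = 1/2
  [-1/12, 1/4, -1/12] . (a_B, a_C, a_D) = 0
  [0, -1/12, 1/3] . (a_B, a_C, a_D) = 1/6

Solving yields:
  a_B = 37/58
  a_C = 12/29
  a_D = 35/58

Starting state is C, so the absorption probability is a_C = 12/29.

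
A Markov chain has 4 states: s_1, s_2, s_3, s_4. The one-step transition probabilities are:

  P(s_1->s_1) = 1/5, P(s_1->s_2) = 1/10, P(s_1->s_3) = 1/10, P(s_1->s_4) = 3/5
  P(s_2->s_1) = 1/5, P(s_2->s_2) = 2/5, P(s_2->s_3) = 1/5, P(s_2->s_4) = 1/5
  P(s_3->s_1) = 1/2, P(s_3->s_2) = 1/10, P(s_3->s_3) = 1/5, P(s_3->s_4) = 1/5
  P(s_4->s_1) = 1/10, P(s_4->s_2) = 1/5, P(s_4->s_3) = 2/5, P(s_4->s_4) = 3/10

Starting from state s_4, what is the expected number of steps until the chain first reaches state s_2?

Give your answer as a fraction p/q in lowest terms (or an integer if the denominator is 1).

Let h_i = expected steps to first reach s_2 from state i.
Boundary: h_s_2 = 0.
First-step equations for the other states:
  h_s_1 = 1 + 1/5*h_s_1 + 1/10*h_s_2 + 1/10*h_s_3 + 3/5*h_s_4
  h_s_3 = 1 + 1/2*h_s_1 + 1/10*h_s_2 + 1/5*h_s_3 + 1/5*h_s_4
  h_s_4 = 1 + 1/10*h_s_1 + 1/5*h_s_2 + 2/5*h_s_3 + 3/10*h_s_4

Substituting h_s_2 = 0 and rearranging gives the linear system (I - Q) h = 1:
  [4/5, -1/10, -3/5] . (h_s_1, h_s_3, h_s_4) = 1
  [-1/2, 4/5, -1/5] . (h_s_1, h_s_3, h_s_4) = 1
  [-1/10, -2/5, 7/10] . (h_s_1, h_s_3, h_s_4) = 1

Solving yields:
  h_s_1 = 1290/179
  h_s_3 = 1330/179
  h_s_4 = 1200/179

Starting state is s_4, so the expected hitting time is h_s_4 = 1200/179.

Answer: 1200/179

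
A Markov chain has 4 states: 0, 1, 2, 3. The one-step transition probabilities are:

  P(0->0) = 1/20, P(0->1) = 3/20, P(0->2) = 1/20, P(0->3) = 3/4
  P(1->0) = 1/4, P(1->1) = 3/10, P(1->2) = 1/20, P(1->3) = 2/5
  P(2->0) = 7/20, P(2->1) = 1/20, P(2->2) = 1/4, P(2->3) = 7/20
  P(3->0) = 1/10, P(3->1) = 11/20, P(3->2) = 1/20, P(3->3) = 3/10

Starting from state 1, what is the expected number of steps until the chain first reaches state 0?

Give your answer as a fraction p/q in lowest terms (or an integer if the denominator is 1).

Let h_i = expected steps to first reach 0 from state i.
Boundary: h_0 = 0.
First-step equations for the other states:
  h_1 = 1 + 1/4*h_0 + 3/10*h_1 + 1/20*h_2 + 2/5*h_3
  h_2 = 1 + 7/20*h_0 + 1/20*h_1 + 1/4*h_2 + 7/20*h_3
  h_3 = 1 + 1/10*h_0 + 11/20*h_1 + 1/20*h_2 + 3/10*h_3

Substituting h_0 = 0 and rearranging gives the linear system (I - Q) h = 1:
  [7/10, -1/20, -2/5] . (h_1, h_2, h_3) = 1
  [-1/20, 3/4, -7/20] . (h_1, h_2, h_3) = 1
  [-11/20, -1/20, 7/10] . (h_1, h_2, h_3) = 1

Solving yields:
  h_1 = 7040/1423
  h_2 = 6100/1423
  h_3 = 8000/1423

Starting state is 1, so the expected hitting time is h_1 = 7040/1423.

Answer: 7040/1423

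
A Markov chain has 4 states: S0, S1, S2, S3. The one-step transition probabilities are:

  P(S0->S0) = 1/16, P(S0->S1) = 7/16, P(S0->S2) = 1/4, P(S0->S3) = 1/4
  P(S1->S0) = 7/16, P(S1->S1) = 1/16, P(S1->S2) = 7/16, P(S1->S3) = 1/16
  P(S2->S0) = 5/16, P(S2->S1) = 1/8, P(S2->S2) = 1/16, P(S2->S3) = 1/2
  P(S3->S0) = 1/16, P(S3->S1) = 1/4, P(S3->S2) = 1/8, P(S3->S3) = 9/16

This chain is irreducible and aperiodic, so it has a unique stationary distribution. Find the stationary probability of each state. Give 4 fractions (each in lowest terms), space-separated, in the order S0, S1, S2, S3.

The stationary distribution satisfies pi = pi * P, i.e.:
  pi_S0 = 1/16*pi_S0 + 7/16*pi_S1 + 5/16*pi_S2 + 1/16*pi_S3
  pi_S1 = 7/16*pi_S0 + 1/16*pi_S1 + 1/8*pi_S2 + 1/4*pi_S3
  pi_S2 = 1/4*pi_S0 + 7/16*pi_S1 + 1/16*pi_S2 + 1/8*pi_S3
  pi_S3 = 1/4*pi_S0 + 1/16*pi_S1 + 1/2*pi_S2 + 9/16*pi_S3
with normalization: pi_S0 + pi_S1 + pi_S2 + pi_S3 = 1.

Using the first 3 balance equations plus normalization, the linear system A*pi = b is:
  [-15/16, 7/16, 5/16, 1/16] . pi = 0
  [7/16, -15/16, 1/8, 1/4] . pi = 0
  [1/4, 7/16, -15/16, 1/8] . pi = 0
  [1, 1, 1, 1] . pi = 1

Solving yields:
  pi_S0 = 949/4834
  pi_S1 = 1063/4834
  pi_S2 = 993/4834
  pi_S3 = 1829/4834

Verification (pi * P):
  949/4834*1/16 + 1063/4834*7/16 + 993/4834*5/16 + 1829/4834*1/16 = 949/4834 = pi_S0  (ok)
  949/4834*7/16 + 1063/4834*1/16 + 993/4834*1/8 + 1829/4834*1/4 = 1063/4834 = pi_S1  (ok)
  949/4834*1/4 + 1063/4834*7/16 + 993/4834*1/16 + 1829/4834*1/8 = 993/4834 = pi_S2  (ok)
  949/4834*1/4 + 1063/4834*1/16 + 993/4834*1/2 + 1829/4834*9/16 = 1829/4834 = pi_S3  (ok)

Answer: 949/4834 1063/4834 993/4834 1829/4834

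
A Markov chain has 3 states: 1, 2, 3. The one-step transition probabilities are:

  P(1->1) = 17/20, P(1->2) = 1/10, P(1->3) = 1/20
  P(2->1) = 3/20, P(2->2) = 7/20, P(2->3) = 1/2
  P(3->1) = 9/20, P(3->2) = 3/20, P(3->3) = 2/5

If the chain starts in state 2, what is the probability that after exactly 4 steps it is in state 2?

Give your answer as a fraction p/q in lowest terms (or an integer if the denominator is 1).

Computing P^4 by repeated multiplication:
P^1 =
  1: [17/20, 1/10, 1/20]
  2: [3/20, 7/20, 1/2]
  3: [9/20, 3/20, 2/5]
P^2 =
  1: [19/25, 51/400, 9/80]
  2: [81/200, 17/80, 153/400]
  3: [117/200, 63/400, 103/400]
P^3 =
  1: [2863/4000, 11/80, 587/4000]
  2: [2193/4000, 689/4000, 559/2000]
  3: [2547/4000, 609/4000, 211/1000]
P^4 =
  1: [13901/20000, 11337/80000, 13059/80000]
  2: [4941/8000, 12563/80000, 18027/80000]
  3: [26361/40000, 11889/80000, 15389/80000]

(P^4)[2 -> 2] = 12563/80000

Answer: 12563/80000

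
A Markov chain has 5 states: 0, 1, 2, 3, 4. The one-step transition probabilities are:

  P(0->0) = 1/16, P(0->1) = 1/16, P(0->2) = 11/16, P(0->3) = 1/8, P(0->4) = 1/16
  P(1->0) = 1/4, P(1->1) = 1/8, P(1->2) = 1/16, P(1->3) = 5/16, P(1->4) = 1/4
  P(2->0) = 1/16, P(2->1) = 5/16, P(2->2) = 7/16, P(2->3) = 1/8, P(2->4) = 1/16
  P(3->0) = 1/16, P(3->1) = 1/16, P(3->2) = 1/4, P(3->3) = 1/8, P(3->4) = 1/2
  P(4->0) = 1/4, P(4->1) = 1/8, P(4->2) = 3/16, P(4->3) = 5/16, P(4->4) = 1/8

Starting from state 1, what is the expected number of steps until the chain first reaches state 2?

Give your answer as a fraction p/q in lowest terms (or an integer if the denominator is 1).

Let h_i = expected steps to first reach 2 from state i.
Boundary: h_2 = 0.
First-step equations for the other states:
  h_0 = 1 + 1/16*h_0 + 1/16*h_1 + 11/16*h_2 + 1/8*h_3 + 1/16*h_4
  h_1 = 1 + 1/4*h_0 + 1/8*h_1 + 1/16*h_2 + 5/16*h_3 + 1/4*h_4
  h_3 = 1 + 1/16*h_0 + 1/16*h_1 + 1/4*h_2 + 1/8*h_3 + 1/2*h_4
  h_4 = 1 + 1/4*h_0 + 1/8*h_1 + 3/16*h_2 + 5/16*h_3 + 1/8*h_4

Substituting h_2 = 0 and rearranging gives the linear system (I - Q) h = 1:
  [15/16, -1/16, -1/8, -1/16] . (h_0, h_1, h_3, h_4) = 1
  [-1/4, 7/8, -5/16, -1/4] . (h_0, h_1, h_3, h_4) = 1
  [-1/16, -1/16, 7/8, -1/2] . (h_0, h_1, h_3, h_4) = 1
  [-1/4, -1/8, -5/16, 7/8] . (h_0, h_1, h_3, h_4) = 1

Solving yields:
  h_0 = 1072/519
  h_1 = 704/173
  h_3 = 5680/1557
  h_4 = 5632/1557

Starting state is 1, so the expected hitting time is h_1 = 704/173.

Answer: 704/173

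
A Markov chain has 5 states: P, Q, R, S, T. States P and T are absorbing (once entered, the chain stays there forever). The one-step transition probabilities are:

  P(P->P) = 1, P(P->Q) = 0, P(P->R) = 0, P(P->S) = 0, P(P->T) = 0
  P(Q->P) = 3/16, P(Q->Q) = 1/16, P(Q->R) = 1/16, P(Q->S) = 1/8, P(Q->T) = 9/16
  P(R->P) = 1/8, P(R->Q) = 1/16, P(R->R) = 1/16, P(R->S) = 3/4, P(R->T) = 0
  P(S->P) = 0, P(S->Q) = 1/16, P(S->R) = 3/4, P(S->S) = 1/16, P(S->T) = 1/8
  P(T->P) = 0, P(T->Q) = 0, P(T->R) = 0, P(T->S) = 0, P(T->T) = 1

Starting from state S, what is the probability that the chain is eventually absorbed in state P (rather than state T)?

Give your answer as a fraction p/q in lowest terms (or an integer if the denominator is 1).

Answer: 443/1134

Derivation:
Let a_i = P(absorbed in P | start in state i).
Boundary conditions: a_P = 1, a_T = 0.
For each transient state i, a_i = sum_j P(i->j) * a_j:
  a_Q = 3/16*a_P + 1/16*a_Q + 1/16*a_R + 1/8*a_S + 9/16*a_T
  a_R = 1/8*a_P + 1/16*a_Q + 1/16*a_R + 3/4*a_S + 0*a_T
  a_S = 0*a_P + 1/16*a_Q + 3/4*a_R + 1/16*a_S + 1/8*a_T

Substituting a_P = 1 and a_T = 0, rearrange to (I - Q) a = r where r[i] = P(i -> P):
  [15/16, -1/16, -1/8] . (a_Q, a_R, a_S) = 3/16
  [-1/16, 15/16, -3/4] . (a_Q, a_R, a_S) = 1/8
  [-1/16, -3/4, 15/16] . (a_Q, a_R, a_S) = 0

Solving yields:
  a_Q = 107/378
  a_R = 527/1134
  a_S = 443/1134

Starting state is S, so the absorption probability is a_S = 443/1134.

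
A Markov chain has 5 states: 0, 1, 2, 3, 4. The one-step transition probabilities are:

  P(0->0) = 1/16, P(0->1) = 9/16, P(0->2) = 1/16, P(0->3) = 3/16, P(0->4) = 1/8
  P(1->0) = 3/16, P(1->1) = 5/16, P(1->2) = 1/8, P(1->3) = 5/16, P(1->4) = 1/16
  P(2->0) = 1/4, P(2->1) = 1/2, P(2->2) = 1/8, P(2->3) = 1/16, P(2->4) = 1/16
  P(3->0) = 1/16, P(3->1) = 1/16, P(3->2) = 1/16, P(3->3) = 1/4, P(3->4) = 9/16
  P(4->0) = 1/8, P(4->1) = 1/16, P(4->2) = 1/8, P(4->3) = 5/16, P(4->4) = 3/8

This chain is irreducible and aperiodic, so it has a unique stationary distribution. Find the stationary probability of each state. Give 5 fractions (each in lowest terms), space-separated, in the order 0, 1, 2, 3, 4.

Answer: 6735/52657 11982/52657 5321/52657 13443/52657 15176/52657

Derivation:
The stationary distribution satisfies pi = pi * P, i.e.:
  pi_0 = 1/16*pi_0 + 3/16*pi_1 + 1/4*pi_2 + 1/16*pi_3 + 1/8*pi_4
  pi_1 = 9/16*pi_0 + 5/16*pi_1 + 1/2*pi_2 + 1/16*pi_3 + 1/16*pi_4
  pi_2 = 1/16*pi_0 + 1/8*pi_1 + 1/8*pi_2 + 1/16*pi_3 + 1/8*pi_4
  pi_3 = 3/16*pi_0 + 5/16*pi_1 + 1/16*pi_2 + 1/4*pi_3 + 5/16*pi_4
  pi_4 = 1/8*pi_0 + 1/16*pi_1 + 1/16*pi_2 + 9/16*pi_3 + 3/8*pi_4
with normalization: pi_0 + pi_1 + pi_2 + pi_3 + pi_4 = 1.

Using the first 4 balance equations plus normalization, the linear system A*pi = b is:
  [-15/16, 3/16, 1/4, 1/16, 1/8] . pi = 0
  [9/16, -11/16, 1/2, 1/16, 1/16] . pi = 0
  [1/16, 1/8, -7/8, 1/16, 1/8] . pi = 0
  [3/16, 5/16, 1/16, -3/4, 5/16] . pi = 0
  [1, 1, 1, 1, 1] . pi = 1

Solving yields:
  pi_0 = 6735/52657
  pi_1 = 11982/52657
  pi_2 = 5321/52657
  pi_3 = 13443/52657
  pi_4 = 15176/52657

Verification (pi * P):
  6735/52657*1/16 + 11982/52657*3/16 + 5321/52657*1/4 + 13443/52657*1/16 + 15176/52657*1/8 = 6735/52657 = pi_0  (ok)
  6735/52657*9/16 + 11982/52657*5/16 + 5321/52657*1/2 + 13443/52657*1/16 + 15176/52657*1/16 = 11982/52657 = pi_1  (ok)
  6735/52657*1/16 + 11982/52657*1/8 + 5321/52657*1/8 + 13443/52657*1/16 + 15176/52657*1/8 = 5321/52657 = pi_2  (ok)
  6735/52657*3/16 + 11982/52657*5/16 + 5321/52657*1/16 + 13443/52657*1/4 + 15176/52657*5/16 = 13443/52657 = pi_3  (ok)
  6735/52657*1/8 + 11982/52657*1/16 + 5321/52657*1/16 + 13443/52657*9/16 + 15176/52657*3/8 = 15176/52657 = pi_4  (ok)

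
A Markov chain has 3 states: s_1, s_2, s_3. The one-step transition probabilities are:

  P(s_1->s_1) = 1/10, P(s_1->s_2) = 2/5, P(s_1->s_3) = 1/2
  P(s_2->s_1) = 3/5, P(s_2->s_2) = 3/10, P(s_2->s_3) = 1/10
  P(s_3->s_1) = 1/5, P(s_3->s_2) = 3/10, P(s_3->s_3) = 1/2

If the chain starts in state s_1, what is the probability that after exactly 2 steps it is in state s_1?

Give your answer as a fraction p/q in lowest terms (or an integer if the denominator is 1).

Answer: 7/20

Derivation:
Computing P^2 by repeated multiplication:
P^1 =
  s_1: [1/10, 2/5, 1/2]
  s_2: [3/5, 3/10, 1/10]
  s_3: [1/5, 3/10, 1/2]
P^2 =
  s_1: [7/20, 31/100, 17/50]
  s_2: [13/50, 9/25, 19/50]
  s_3: [3/10, 8/25, 19/50]

(P^2)[s_1 -> s_1] = 7/20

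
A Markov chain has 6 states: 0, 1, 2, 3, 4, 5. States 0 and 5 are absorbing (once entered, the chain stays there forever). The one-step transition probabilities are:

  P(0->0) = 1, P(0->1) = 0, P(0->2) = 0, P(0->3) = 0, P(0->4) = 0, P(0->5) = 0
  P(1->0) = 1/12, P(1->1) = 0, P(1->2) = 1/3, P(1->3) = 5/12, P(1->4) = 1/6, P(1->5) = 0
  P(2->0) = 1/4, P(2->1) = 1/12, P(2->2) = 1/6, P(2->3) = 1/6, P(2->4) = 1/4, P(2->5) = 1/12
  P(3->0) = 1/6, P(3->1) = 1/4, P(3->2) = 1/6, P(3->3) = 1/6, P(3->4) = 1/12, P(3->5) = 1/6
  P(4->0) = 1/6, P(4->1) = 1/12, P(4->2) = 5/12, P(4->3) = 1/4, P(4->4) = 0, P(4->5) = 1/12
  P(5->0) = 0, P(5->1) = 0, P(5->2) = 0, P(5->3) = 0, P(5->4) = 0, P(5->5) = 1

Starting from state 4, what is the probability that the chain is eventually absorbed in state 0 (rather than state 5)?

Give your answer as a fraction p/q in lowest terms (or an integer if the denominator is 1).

Let a_i = P(absorbed in 0 | start in state i).
Boundary conditions: a_0 = 1, a_5 = 0.
For each transient state i, a_i = sum_j P(i->j) * a_j:
  a_1 = 1/12*a_0 + 0*a_1 + 1/3*a_2 + 5/12*a_3 + 1/6*a_4 + 0*a_5
  a_2 = 1/4*a_0 + 1/12*a_1 + 1/6*a_2 + 1/6*a_3 + 1/4*a_4 + 1/12*a_5
  a_3 = 1/6*a_0 + 1/4*a_1 + 1/6*a_2 + 1/6*a_3 + 1/12*a_4 + 1/6*a_5
  a_4 = 1/6*a_0 + 1/12*a_1 + 5/12*a_2 + 1/4*a_3 + 0*a_4 + 1/12*a_5

Substituting a_0 = 1 and a_5 = 0, rearrange to (I - Q) a = r where r[i] = P(i -> 0):
  [1, -1/3, -5/12, -1/6] . (a_1, a_2, a_3, a_4) = 1/12
  [-1/12, 5/6, -1/6, -1/4] . (a_1, a_2, a_3, a_4) = 1/4
  [-1/4, -1/6, 5/6, -1/12] . (a_1, a_2, a_3, a_4) = 1/6
  [-1/12, -5/12, -1/4, 1] . (a_1, a_2, a_3, a_4) = 1/6

Solving yields:
  a_1 = 5393/7992
  a_2 = 5489/7992
  a_3 = 269/444
  a_4 = 5279/7992

Starting state is 4, so the absorption probability is a_4 = 5279/7992.

Answer: 5279/7992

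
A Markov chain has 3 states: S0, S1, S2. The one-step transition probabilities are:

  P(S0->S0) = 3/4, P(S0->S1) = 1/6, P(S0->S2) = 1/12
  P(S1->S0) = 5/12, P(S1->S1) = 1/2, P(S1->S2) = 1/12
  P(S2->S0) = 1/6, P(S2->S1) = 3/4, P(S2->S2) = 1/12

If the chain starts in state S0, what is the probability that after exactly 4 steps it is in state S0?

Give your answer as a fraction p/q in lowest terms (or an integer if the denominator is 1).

Answer: 259/432

Derivation:
Computing P^4 by repeated multiplication:
P^1 =
  S0: [3/4, 1/6, 1/12]
  S1: [5/12, 1/2, 1/12]
  S2: [1/6, 3/4, 1/12]
P^2 =
  S0: [31/48, 13/48, 1/12]
  S1: [77/144, 55/144, 1/12]
  S2: [65/144, 67/144, 1/12]
P^3 =
  S0: [11/18, 11/36, 1/12]
  S1: [31/54, 37/108, 1/12]
  S2: [59/108, 10/27, 1/12]
P^4 =
  S0: [259/432, 137/432, 1/12]
  S1: [761/1296, 427/1296, 1/12]
  S2: [749/1296, 439/1296, 1/12]

(P^4)[S0 -> S0] = 259/432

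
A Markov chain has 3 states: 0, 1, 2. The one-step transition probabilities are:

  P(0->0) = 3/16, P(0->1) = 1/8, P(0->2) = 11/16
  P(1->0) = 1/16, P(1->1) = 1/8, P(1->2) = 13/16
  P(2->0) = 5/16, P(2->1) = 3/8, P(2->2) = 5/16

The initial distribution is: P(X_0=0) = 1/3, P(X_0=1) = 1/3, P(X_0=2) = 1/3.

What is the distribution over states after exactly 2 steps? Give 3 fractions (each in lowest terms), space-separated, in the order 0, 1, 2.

Propagating the distribution step by step (d_{t+1} = d_t * P):
d_0 = (0=1/3, 1=1/3, 2=1/3)
  d_1[0] = 1/3*3/16 + 1/3*1/16 + 1/3*5/16 = 3/16
  d_1[1] = 1/3*1/8 + 1/3*1/8 + 1/3*3/8 = 5/24
  d_1[2] = 1/3*11/16 + 1/3*13/16 + 1/3*5/16 = 29/48
d_1 = (0=3/16, 1=5/24, 2=29/48)
  d_2[0] = 3/16*3/16 + 5/24*1/16 + 29/48*5/16 = 91/384
  d_2[1] = 3/16*1/8 + 5/24*1/8 + 29/48*3/8 = 53/192
  d_2[2] = 3/16*11/16 + 5/24*13/16 + 29/48*5/16 = 187/384
d_2 = (0=91/384, 1=53/192, 2=187/384)

Answer: 91/384 53/192 187/384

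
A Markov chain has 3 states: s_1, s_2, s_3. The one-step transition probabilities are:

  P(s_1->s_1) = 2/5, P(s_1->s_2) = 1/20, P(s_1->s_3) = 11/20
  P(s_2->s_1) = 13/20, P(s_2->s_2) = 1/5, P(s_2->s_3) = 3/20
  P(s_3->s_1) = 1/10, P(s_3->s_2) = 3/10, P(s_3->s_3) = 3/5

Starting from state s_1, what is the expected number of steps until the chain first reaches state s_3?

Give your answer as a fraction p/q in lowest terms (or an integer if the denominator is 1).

Answer: 340/179

Derivation:
Let h_i = expected steps to first reach s_3 from state i.
Boundary: h_s_3 = 0.
First-step equations for the other states:
  h_s_1 = 1 + 2/5*h_s_1 + 1/20*h_s_2 + 11/20*h_s_3
  h_s_2 = 1 + 13/20*h_s_1 + 1/5*h_s_2 + 3/20*h_s_3

Substituting h_s_3 = 0 and rearranging gives the linear system (I - Q) h = 1:
  [3/5, -1/20] . (h_s_1, h_s_2) = 1
  [-13/20, 4/5] . (h_s_1, h_s_2) = 1

Solving yields:
  h_s_1 = 340/179
  h_s_2 = 500/179

Starting state is s_1, so the expected hitting time is h_s_1 = 340/179.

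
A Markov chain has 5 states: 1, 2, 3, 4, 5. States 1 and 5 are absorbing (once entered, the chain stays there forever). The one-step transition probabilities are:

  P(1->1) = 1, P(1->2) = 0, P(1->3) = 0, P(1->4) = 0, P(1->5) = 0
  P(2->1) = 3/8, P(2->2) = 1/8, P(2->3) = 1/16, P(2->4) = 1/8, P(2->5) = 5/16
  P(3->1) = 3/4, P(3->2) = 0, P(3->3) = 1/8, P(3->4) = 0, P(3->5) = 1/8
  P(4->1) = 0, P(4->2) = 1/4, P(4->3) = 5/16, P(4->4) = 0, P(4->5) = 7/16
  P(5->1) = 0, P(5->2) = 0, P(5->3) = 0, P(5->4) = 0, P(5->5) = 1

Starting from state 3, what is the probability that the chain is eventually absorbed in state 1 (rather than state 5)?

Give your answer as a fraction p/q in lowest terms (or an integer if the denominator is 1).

Let a_i = P(absorbed in 1 | start in state i).
Boundary conditions: a_1 = 1, a_5 = 0.
For each transient state i, a_i = sum_j P(i->j) * a_j:
  a_2 = 3/8*a_1 + 1/8*a_2 + 1/16*a_3 + 1/8*a_4 + 5/16*a_5
  a_3 = 3/4*a_1 + 0*a_2 + 1/8*a_3 + 0*a_4 + 1/8*a_5
  a_4 = 0*a_1 + 1/4*a_2 + 5/16*a_3 + 0*a_4 + 7/16*a_5

Substituting a_1 = 1 and a_5 = 0, rearrange to (I - Q) a = r where r[i] = P(i -> 1):
  [7/8, -1/16, -1/8] . (a_2, a_3, a_4) = 3/8
  [0, 7/8, 0] . (a_2, a_3, a_4) = 3/4
  [-1/4, -5/16, 1] . (a_2, a_3, a_4) = 0

Solving yields:
  a_2 = 23/42
  a_3 = 6/7
  a_4 = 17/42

Starting state is 3, so the absorption probability is a_3 = 6/7.

Answer: 6/7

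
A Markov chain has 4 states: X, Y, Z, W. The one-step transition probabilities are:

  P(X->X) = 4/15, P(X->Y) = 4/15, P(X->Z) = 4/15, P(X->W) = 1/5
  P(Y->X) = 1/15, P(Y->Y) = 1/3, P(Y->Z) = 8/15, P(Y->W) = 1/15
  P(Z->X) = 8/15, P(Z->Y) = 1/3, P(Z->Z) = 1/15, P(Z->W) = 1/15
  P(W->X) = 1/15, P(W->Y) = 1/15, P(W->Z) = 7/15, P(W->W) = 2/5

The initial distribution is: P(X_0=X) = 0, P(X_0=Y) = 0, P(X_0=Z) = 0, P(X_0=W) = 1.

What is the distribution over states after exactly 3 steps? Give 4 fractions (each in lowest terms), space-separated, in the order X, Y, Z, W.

Answer: 853/3375 58/225 1058/3375 22/125

Derivation:
Propagating the distribution step by step (d_{t+1} = d_t * P):
d_0 = (X=0, Y=0, Z=0, W=1)
  d_1[X] = 0*4/15 + 0*1/15 + 0*8/15 + 1*1/15 = 1/15
  d_1[Y] = 0*4/15 + 0*1/3 + 0*1/3 + 1*1/15 = 1/15
  d_1[Z] = 0*4/15 + 0*8/15 + 0*1/15 + 1*7/15 = 7/15
  d_1[W] = 0*1/5 + 0*1/15 + 0*1/15 + 1*2/5 = 2/5
d_1 = (X=1/15, Y=1/15, Z=7/15, W=2/5)
  d_2[X] = 1/15*4/15 + 1/15*1/15 + 7/15*8/15 + 2/5*1/15 = 67/225
  d_2[Y] = 1/15*4/15 + 1/15*1/3 + 7/15*1/3 + 2/5*1/15 = 2/9
  d_2[Z] = 1/15*4/15 + 1/15*8/15 + 7/15*1/15 + 2/5*7/15 = 61/225
  d_2[W] = 1/15*1/5 + 1/15*1/15 + 7/15*1/15 + 2/5*2/5 = 47/225
d_2 = (X=67/225, Y=2/9, Z=61/225, W=47/225)
  d_3[X] = 67/225*4/15 + 2/9*1/15 + 61/225*8/15 + 47/225*1/15 = 853/3375
  d_3[Y] = 67/225*4/15 + 2/9*1/3 + 61/225*1/3 + 47/225*1/15 = 58/225
  d_3[Z] = 67/225*4/15 + 2/9*8/15 + 61/225*1/15 + 47/225*7/15 = 1058/3375
  d_3[W] = 67/225*1/5 + 2/9*1/15 + 61/225*1/15 + 47/225*2/5 = 22/125
d_3 = (X=853/3375, Y=58/225, Z=1058/3375, W=22/125)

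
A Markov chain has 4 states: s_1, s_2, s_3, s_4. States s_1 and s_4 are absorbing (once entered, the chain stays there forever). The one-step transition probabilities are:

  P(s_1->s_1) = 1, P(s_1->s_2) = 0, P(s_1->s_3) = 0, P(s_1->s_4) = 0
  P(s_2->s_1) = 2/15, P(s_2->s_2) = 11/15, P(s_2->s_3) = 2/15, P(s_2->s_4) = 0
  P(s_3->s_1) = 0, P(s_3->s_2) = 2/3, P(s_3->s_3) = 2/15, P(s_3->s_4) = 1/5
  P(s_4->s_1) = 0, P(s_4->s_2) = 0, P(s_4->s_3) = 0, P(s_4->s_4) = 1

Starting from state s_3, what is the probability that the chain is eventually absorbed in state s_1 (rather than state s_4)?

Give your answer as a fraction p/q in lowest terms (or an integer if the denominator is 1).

Let a_i = P(absorbed in s_1 | start in state i).
Boundary conditions: a_s_1 = 1, a_s_4 = 0.
For each transient state i, a_i = sum_j P(i->j) * a_j:
  a_s_2 = 2/15*a_s_1 + 11/15*a_s_2 + 2/15*a_s_3 + 0*a_s_4
  a_s_3 = 0*a_s_1 + 2/3*a_s_2 + 2/15*a_s_3 + 1/5*a_s_4

Substituting a_s_1 = 1 and a_s_4 = 0, rearrange to (I - Q) a = r where r[i] = P(i -> s_1):
  [4/15, -2/15] . (a_s_2, a_s_3) = 2/15
  [-2/3, 13/15] . (a_s_2, a_s_3) = 0

Solving yields:
  a_s_2 = 13/16
  a_s_3 = 5/8

Starting state is s_3, so the absorption probability is a_s_3 = 5/8.

Answer: 5/8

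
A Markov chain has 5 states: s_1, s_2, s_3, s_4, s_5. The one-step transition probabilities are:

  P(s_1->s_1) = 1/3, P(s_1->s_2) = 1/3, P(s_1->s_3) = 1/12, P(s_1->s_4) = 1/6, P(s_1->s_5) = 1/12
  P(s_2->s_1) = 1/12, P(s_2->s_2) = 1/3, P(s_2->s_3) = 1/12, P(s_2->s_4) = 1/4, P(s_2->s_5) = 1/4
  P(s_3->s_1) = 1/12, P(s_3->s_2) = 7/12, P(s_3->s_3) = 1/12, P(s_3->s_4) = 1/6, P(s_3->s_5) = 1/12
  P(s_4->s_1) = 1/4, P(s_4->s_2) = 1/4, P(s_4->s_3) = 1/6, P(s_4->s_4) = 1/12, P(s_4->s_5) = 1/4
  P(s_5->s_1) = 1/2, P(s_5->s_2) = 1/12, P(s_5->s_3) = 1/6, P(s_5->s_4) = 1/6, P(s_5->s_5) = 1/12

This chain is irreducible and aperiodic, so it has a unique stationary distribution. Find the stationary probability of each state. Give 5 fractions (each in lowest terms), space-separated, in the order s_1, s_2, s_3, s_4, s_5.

Answer: 5675/23496 2393/7832 1313/11748 1389/7832 1283/7832

Derivation:
The stationary distribution satisfies pi = pi * P, i.e.:
  pi_s_1 = 1/3*pi_s_1 + 1/12*pi_s_2 + 1/12*pi_s_3 + 1/4*pi_s_4 + 1/2*pi_s_5
  pi_s_2 = 1/3*pi_s_1 + 1/3*pi_s_2 + 7/12*pi_s_3 + 1/4*pi_s_4 + 1/12*pi_s_5
  pi_s_3 = 1/12*pi_s_1 + 1/12*pi_s_2 + 1/12*pi_s_3 + 1/6*pi_s_4 + 1/6*pi_s_5
  pi_s_4 = 1/6*pi_s_1 + 1/4*pi_s_2 + 1/6*pi_s_3 + 1/12*pi_s_4 + 1/6*pi_s_5
  pi_s_5 = 1/12*pi_s_1 + 1/4*pi_s_2 + 1/12*pi_s_3 + 1/4*pi_s_4 + 1/12*pi_s_5
with normalization: pi_s_1 + pi_s_2 + pi_s_3 + pi_s_4 + pi_s_5 = 1.

Using the first 4 balance equations plus normalization, the linear system A*pi = b is:
  [-2/3, 1/12, 1/12, 1/4, 1/2] . pi = 0
  [1/3, -2/3, 7/12, 1/4, 1/12] . pi = 0
  [1/12, 1/12, -11/12, 1/6, 1/6] . pi = 0
  [1/6, 1/4, 1/6, -11/12, 1/6] . pi = 0
  [1, 1, 1, 1, 1] . pi = 1

Solving yields:
  pi_s_1 = 5675/23496
  pi_s_2 = 2393/7832
  pi_s_3 = 1313/11748
  pi_s_4 = 1389/7832
  pi_s_5 = 1283/7832

Verification (pi * P):
  5675/23496*1/3 + 2393/7832*1/12 + 1313/11748*1/12 + 1389/7832*1/4 + 1283/7832*1/2 = 5675/23496 = pi_s_1  (ok)
  5675/23496*1/3 + 2393/7832*1/3 + 1313/11748*7/12 + 1389/7832*1/4 + 1283/7832*1/12 = 2393/7832 = pi_s_2  (ok)
  5675/23496*1/12 + 2393/7832*1/12 + 1313/11748*1/12 + 1389/7832*1/6 + 1283/7832*1/6 = 1313/11748 = pi_s_3  (ok)
  5675/23496*1/6 + 2393/7832*1/4 + 1313/11748*1/6 + 1389/7832*1/12 + 1283/7832*1/6 = 1389/7832 = pi_s_4  (ok)
  5675/23496*1/12 + 2393/7832*1/4 + 1313/11748*1/12 + 1389/7832*1/4 + 1283/7832*1/12 = 1283/7832 = pi_s_5  (ok)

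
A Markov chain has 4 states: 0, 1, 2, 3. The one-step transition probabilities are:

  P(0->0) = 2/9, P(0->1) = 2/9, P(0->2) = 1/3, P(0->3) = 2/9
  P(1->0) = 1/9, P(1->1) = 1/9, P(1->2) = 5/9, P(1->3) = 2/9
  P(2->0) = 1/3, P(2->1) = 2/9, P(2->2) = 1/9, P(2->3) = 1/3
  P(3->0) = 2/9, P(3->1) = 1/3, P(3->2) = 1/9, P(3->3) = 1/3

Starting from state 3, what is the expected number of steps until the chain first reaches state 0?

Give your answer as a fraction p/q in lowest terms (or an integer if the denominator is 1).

Answer: 927/203

Derivation:
Let h_i = expected steps to first reach 0 from state i.
Boundary: h_0 = 0.
First-step equations for the other states:
  h_1 = 1 + 1/9*h_0 + 1/9*h_1 + 5/9*h_2 + 2/9*h_3
  h_2 = 1 + 1/3*h_0 + 2/9*h_1 + 1/9*h_2 + 1/3*h_3
  h_3 = 1 + 2/9*h_0 + 1/3*h_1 + 1/9*h_2 + 1/3*h_3

Substituting h_0 = 0 and rearranging gives the linear system (I - Q) h = 1:
  [8/9, -5/9, -2/9] . (h_1, h_2, h_3) = 1
  [-2/9, 8/9, -1/3] . (h_1, h_2, h_3) = 1
  [-1/3, -1/9, 2/3] . (h_1, h_2, h_3) = 1

Solving yields:
  h_1 = 972/203
  h_2 = 117/29
  h_3 = 927/203

Starting state is 3, so the expected hitting time is h_3 = 927/203.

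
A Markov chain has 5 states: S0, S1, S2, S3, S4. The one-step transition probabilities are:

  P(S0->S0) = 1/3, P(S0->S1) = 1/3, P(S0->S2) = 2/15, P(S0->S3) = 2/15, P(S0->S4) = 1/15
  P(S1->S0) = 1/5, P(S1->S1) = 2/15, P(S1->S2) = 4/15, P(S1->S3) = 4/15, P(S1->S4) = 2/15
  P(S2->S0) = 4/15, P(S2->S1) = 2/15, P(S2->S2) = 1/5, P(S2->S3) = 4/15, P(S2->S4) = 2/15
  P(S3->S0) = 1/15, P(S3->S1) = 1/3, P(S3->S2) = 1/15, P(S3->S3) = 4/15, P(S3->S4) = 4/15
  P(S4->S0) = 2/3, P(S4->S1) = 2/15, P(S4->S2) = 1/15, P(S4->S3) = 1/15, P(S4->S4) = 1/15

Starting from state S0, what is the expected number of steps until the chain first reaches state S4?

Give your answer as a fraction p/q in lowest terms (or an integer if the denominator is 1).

Answer: 6345/874

Derivation:
Let h_i = expected steps to first reach S4 from state i.
Boundary: h_S4 = 0.
First-step equations for the other states:
  h_S0 = 1 + 1/3*h_S0 + 1/3*h_S1 + 2/15*h_S2 + 2/15*h_S3 + 1/15*h_S4
  h_S1 = 1 + 1/5*h_S0 + 2/15*h_S1 + 4/15*h_S2 + 4/15*h_S3 + 2/15*h_S4
  h_S2 = 1 + 4/15*h_S0 + 2/15*h_S1 + 1/5*h_S2 + 4/15*h_S3 + 2/15*h_S4
  h_S3 = 1 + 1/15*h_S0 + 1/3*h_S1 + 1/15*h_S2 + 4/15*h_S3 + 4/15*h_S4

Substituting h_S4 = 0 and rearranging gives the linear system (I - Q) h = 1:
  [2/3, -1/3, -2/15, -2/15] . (h_S0, h_S1, h_S2, h_S3) = 1
  [-1/5, 13/15, -4/15, -4/15] . (h_S0, h_S1, h_S2, h_S3) = 1
  [-4/15, -2/15, 4/5, -4/15] . (h_S0, h_S1, h_S2, h_S3) = 1
  [-1/15, -1/3, -1/15, 11/15] . (h_S0, h_S1, h_S2, h_S3) = 1

Solving yields:
  h_S0 = 6345/874
  h_S1 = 5775/874
  h_S2 = 46485/6992
  h_S3 = 39375/6992

Starting state is S0, so the expected hitting time is h_S0 = 6345/874.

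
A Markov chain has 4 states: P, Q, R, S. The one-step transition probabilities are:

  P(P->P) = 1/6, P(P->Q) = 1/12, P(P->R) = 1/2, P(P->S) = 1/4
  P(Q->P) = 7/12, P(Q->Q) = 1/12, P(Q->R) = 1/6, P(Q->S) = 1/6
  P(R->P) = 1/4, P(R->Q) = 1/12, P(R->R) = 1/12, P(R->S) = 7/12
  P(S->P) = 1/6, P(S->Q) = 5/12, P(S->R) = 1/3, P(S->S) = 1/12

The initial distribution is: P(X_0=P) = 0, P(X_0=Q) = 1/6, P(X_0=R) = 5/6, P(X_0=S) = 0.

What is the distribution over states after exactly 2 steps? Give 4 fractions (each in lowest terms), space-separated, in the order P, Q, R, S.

Answer: 181/864 55/216 299/864 41/216

Derivation:
Propagating the distribution step by step (d_{t+1} = d_t * P):
d_0 = (P=0, Q=1/6, R=5/6, S=0)
  d_1[P] = 0*1/6 + 1/6*7/12 + 5/6*1/4 + 0*1/6 = 11/36
  d_1[Q] = 0*1/12 + 1/6*1/12 + 5/6*1/12 + 0*5/12 = 1/12
  d_1[R] = 0*1/2 + 1/6*1/6 + 5/6*1/12 + 0*1/3 = 7/72
  d_1[S] = 0*1/4 + 1/6*1/6 + 5/6*7/12 + 0*1/12 = 37/72
d_1 = (P=11/36, Q=1/12, R=7/72, S=37/72)
  d_2[P] = 11/36*1/6 + 1/12*7/12 + 7/72*1/4 + 37/72*1/6 = 181/864
  d_2[Q] = 11/36*1/12 + 1/12*1/12 + 7/72*1/12 + 37/72*5/12 = 55/216
  d_2[R] = 11/36*1/2 + 1/12*1/6 + 7/72*1/12 + 37/72*1/3 = 299/864
  d_2[S] = 11/36*1/4 + 1/12*1/6 + 7/72*7/12 + 37/72*1/12 = 41/216
d_2 = (P=181/864, Q=55/216, R=299/864, S=41/216)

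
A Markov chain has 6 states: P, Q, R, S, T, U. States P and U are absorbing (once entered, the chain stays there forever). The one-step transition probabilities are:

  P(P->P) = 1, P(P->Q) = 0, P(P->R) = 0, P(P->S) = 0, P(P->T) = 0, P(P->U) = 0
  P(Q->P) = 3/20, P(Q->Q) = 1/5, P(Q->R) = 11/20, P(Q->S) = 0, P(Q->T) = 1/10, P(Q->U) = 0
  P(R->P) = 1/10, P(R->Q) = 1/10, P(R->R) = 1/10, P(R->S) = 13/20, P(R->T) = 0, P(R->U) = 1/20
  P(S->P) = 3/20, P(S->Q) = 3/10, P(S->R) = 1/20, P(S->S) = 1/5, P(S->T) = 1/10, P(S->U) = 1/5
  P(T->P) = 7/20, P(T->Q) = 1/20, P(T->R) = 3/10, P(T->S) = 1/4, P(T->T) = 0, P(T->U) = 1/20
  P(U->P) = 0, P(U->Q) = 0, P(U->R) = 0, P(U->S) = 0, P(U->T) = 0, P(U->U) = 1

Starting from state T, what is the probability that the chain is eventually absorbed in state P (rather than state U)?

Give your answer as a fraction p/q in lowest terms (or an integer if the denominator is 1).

Answer: 9798/13847

Derivation:
Let a_i = P(absorbed in P | start in state i).
Boundary conditions: a_P = 1, a_U = 0.
For each transient state i, a_i = sum_j P(i->j) * a_j:
  a_Q = 3/20*a_P + 1/5*a_Q + 11/20*a_R + 0*a_S + 1/10*a_T + 0*a_U
  a_R = 1/10*a_P + 1/10*a_Q + 1/10*a_R + 13/20*a_S + 0*a_T + 1/20*a_U
  a_S = 3/20*a_P + 3/10*a_Q + 1/20*a_R + 1/5*a_S + 1/10*a_T + 1/5*a_U
  a_T = 7/20*a_P + 1/20*a_Q + 3/10*a_R + 1/4*a_S + 0*a_T + 1/20*a_U

Substituting a_P = 1 and a_U = 0, rearrange to (I - Q) a = r where r[i] = P(i -> P):
  [4/5, -11/20, 0, -1/10] . (a_Q, a_R, a_S, a_T) = 3/20
  [-1/10, 9/10, -13/20, 0] . (a_Q, a_R, a_S, a_T) = 1/10
  [-3/10, -1/20, 4/5, -1/10] . (a_Q, a_R, a_S, a_T) = 3/20
  [-1/20, -3/10, -1/4, 1] . (a_Q, a_R, a_S, a_T) = 7/20

Solving yields:
  a_Q = 9539/13847
  a_R = 8317/13847
  a_S = 7918/13847
  a_T = 9798/13847

Starting state is T, so the absorption probability is a_T = 9798/13847.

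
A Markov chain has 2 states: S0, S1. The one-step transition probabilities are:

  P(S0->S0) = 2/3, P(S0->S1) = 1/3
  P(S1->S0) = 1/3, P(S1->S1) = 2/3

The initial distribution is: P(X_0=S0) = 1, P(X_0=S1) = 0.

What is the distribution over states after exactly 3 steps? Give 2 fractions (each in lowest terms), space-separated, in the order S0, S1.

Propagating the distribution step by step (d_{t+1} = d_t * P):
d_0 = (S0=1, S1=0)
  d_1[S0] = 1*2/3 + 0*1/3 = 2/3
  d_1[S1] = 1*1/3 + 0*2/3 = 1/3
d_1 = (S0=2/3, S1=1/3)
  d_2[S0] = 2/3*2/3 + 1/3*1/3 = 5/9
  d_2[S1] = 2/3*1/3 + 1/3*2/3 = 4/9
d_2 = (S0=5/9, S1=4/9)
  d_3[S0] = 5/9*2/3 + 4/9*1/3 = 14/27
  d_3[S1] = 5/9*1/3 + 4/9*2/3 = 13/27
d_3 = (S0=14/27, S1=13/27)

Answer: 14/27 13/27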